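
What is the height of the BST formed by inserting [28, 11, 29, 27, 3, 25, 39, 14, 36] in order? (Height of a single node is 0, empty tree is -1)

Insertion order: [28, 11, 29, 27, 3, 25, 39, 14, 36]
Tree (level-order array): [28, 11, 29, 3, 27, None, 39, None, None, 25, None, 36, None, 14]
Compute height bottom-up (empty subtree = -1):
  height(3) = 1 + max(-1, -1) = 0
  height(14) = 1 + max(-1, -1) = 0
  height(25) = 1 + max(0, -1) = 1
  height(27) = 1 + max(1, -1) = 2
  height(11) = 1 + max(0, 2) = 3
  height(36) = 1 + max(-1, -1) = 0
  height(39) = 1 + max(0, -1) = 1
  height(29) = 1 + max(-1, 1) = 2
  height(28) = 1 + max(3, 2) = 4
Height = 4


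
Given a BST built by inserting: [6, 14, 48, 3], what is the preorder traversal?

Tree insertion order: [6, 14, 48, 3]
Tree (level-order array): [6, 3, 14, None, None, None, 48]
Preorder traversal: [6, 3, 14, 48]


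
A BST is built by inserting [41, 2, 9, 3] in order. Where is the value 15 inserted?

Starting tree (level order): [41, 2, None, None, 9, 3]
Insertion path: 41 -> 2 -> 9
Result: insert 15 as right child of 9
Final tree (level order): [41, 2, None, None, 9, 3, 15]


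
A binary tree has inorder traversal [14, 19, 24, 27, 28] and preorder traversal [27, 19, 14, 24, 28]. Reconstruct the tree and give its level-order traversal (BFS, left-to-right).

Inorder:  [14, 19, 24, 27, 28]
Preorder: [27, 19, 14, 24, 28]
Algorithm: preorder visits root first, so consume preorder in order;
for each root, split the current inorder slice at that value into
left-subtree inorder and right-subtree inorder, then recurse.
Recursive splits:
  root=27; inorder splits into left=[14, 19, 24], right=[28]
  root=19; inorder splits into left=[14], right=[24]
  root=14; inorder splits into left=[], right=[]
  root=24; inorder splits into left=[], right=[]
  root=28; inorder splits into left=[], right=[]
Reconstructed level-order: [27, 19, 28, 14, 24]


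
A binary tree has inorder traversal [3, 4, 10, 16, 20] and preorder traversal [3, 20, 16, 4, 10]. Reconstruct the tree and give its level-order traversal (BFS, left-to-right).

Inorder:  [3, 4, 10, 16, 20]
Preorder: [3, 20, 16, 4, 10]
Algorithm: preorder visits root first, so consume preorder in order;
for each root, split the current inorder slice at that value into
left-subtree inorder and right-subtree inorder, then recurse.
Recursive splits:
  root=3; inorder splits into left=[], right=[4, 10, 16, 20]
  root=20; inorder splits into left=[4, 10, 16], right=[]
  root=16; inorder splits into left=[4, 10], right=[]
  root=4; inorder splits into left=[], right=[10]
  root=10; inorder splits into left=[], right=[]
Reconstructed level-order: [3, 20, 16, 4, 10]


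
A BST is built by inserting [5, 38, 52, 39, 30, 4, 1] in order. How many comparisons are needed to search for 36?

Search path for 36: 5 -> 38 -> 30
Found: False
Comparisons: 3


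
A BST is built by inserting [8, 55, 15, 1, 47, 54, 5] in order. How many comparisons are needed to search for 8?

Search path for 8: 8
Found: True
Comparisons: 1


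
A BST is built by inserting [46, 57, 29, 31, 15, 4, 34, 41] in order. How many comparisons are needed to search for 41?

Search path for 41: 46 -> 29 -> 31 -> 34 -> 41
Found: True
Comparisons: 5


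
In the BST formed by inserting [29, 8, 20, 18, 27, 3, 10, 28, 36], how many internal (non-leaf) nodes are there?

Tree built from: [29, 8, 20, 18, 27, 3, 10, 28, 36]
Tree (level-order array): [29, 8, 36, 3, 20, None, None, None, None, 18, 27, 10, None, None, 28]
Rule: An internal node has at least one child.
Per-node child counts:
  node 29: 2 child(ren)
  node 8: 2 child(ren)
  node 3: 0 child(ren)
  node 20: 2 child(ren)
  node 18: 1 child(ren)
  node 10: 0 child(ren)
  node 27: 1 child(ren)
  node 28: 0 child(ren)
  node 36: 0 child(ren)
Matching nodes: [29, 8, 20, 18, 27]
Count of internal (non-leaf) nodes: 5


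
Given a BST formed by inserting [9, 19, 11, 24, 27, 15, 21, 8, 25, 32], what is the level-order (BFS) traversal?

Tree insertion order: [9, 19, 11, 24, 27, 15, 21, 8, 25, 32]
Tree (level-order array): [9, 8, 19, None, None, 11, 24, None, 15, 21, 27, None, None, None, None, 25, 32]
BFS from the root, enqueuing left then right child of each popped node:
  queue [9] -> pop 9, enqueue [8, 19], visited so far: [9]
  queue [8, 19] -> pop 8, enqueue [none], visited so far: [9, 8]
  queue [19] -> pop 19, enqueue [11, 24], visited so far: [9, 8, 19]
  queue [11, 24] -> pop 11, enqueue [15], visited so far: [9, 8, 19, 11]
  queue [24, 15] -> pop 24, enqueue [21, 27], visited so far: [9, 8, 19, 11, 24]
  queue [15, 21, 27] -> pop 15, enqueue [none], visited so far: [9, 8, 19, 11, 24, 15]
  queue [21, 27] -> pop 21, enqueue [none], visited so far: [9, 8, 19, 11, 24, 15, 21]
  queue [27] -> pop 27, enqueue [25, 32], visited so far: [9, 8, 19, 11, 24, 15, 21, 27]
  queue [25, 32] -> pop 25, enqueue [none], visited so far: [9, 8, 19, 11, 24, 15, 21, 27, 25]
  queue [32] -> pop 32, enqueue [none], visited so far: [9, 8, 19, 11, 24, 15, 21, 27, 25, 32]
Result: [9, 8, 19, 11, 24, 15, 21, 27, 25, 32]


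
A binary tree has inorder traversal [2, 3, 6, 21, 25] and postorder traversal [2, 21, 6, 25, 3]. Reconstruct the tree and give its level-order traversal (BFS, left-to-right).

Inorder:   [2, 3, 6, 21, 25]
Postorder: [2, 21, 6, 25, 3]
Algorithm: postorder visits root last, so walk postorder right-to-left;
each value is the root of the current inorder slice — split it at that
value, recurse on the right subtree first, then the left.
Recursive splits:
  root=3; inorder splits into left=[2], right=[6, 21, 25]
  root=25; inorder splits into left=[6, 21], right=[]
  root=6; inorder splits into left=[], right=[21]
  root=21; inorder splits into left=[], right=[]
  root=2; inorder splits into left=[], right=[]
Reconstructed level-order: [3, 2, 25, 6, 21]


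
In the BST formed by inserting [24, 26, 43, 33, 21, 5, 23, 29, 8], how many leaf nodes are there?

Tree built from: [24, 26, 43, 33, 21, 5, 23, 29, 8]
Tree (level-order array): [24, 21, 26, 5, 23, None, 43, None, 8, None, None, 33, None, None, None, 29]
Rule: A leaf has 0 children.
Per-node child counts:
  node 24: 2 child(ren)
  node 21: 2 child(ren)
  node 5: 1 child(ren)
  node 8: 0 child(ren)
  node 23: 0 child(ren)
  node 26: 1 child(ren)
  node 43: 1 child(ren)
  node 33: 1 child(ren)
  node 29: 0 child(ren)
Matching nodes: [8, 23, 29]
Count of leaf nodes: 3


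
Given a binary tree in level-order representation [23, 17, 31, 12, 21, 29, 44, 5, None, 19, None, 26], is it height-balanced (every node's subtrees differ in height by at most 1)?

Tree (level-order array): [23, 17, 31, 12, 21, 29, 44, 5, None, 19, None, 26]
Definition: a tree is height-balanced if, at every node, |h(left) - h(right)| <= 1 (empty subtree has height -1).
Bottom-up per-node check:
  node 5: h_left=-1, h_right=-1, diff=0 [OK], height=0
  node 12: h_left=0, h_right=-1, diff=1 [OK], height=1
  node 19: h_left=-1, h_right=-1, diff=0 [OK], height=0
  node 21: h_left=0, h_right=-1, diff=1 [OK], height=1
  node 17: h_left=1, h_right=1, diff=0 [OK], height=2
  node 26: h_left=-1, h_right=-1, diff=0 [OK], height=0
  node 29: h_left=0, h_right=-1, diff=1 [OK], height=1
  node 44: h_left=-1, h_right=-1, diff=0 [OK], height=0
  node 31: h_left=1, h_right=0, diff=1 [OK], height=2
  node 23: h_left=2, h_right=2, diff=0 [OK], height=3
All nodes satisfy the balance condition.
Result: Balanced


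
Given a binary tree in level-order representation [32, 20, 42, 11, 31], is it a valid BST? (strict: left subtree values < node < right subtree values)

Level-order array: [32, 20, 42, 11, 31]
Validate using subtree bounds (lo, hi): at each node, require lo < value < hi,
then recurse left with hi=value and right with lo=value.
Preorder trace (stopping at first violation):
  at node 32 with bounds (-inf, +inf): OK
  at node 20 with bounds (-inf, 32): OK
  at node 11 with bounds (-inf, 20): OK
  at node 31 with bounds (20, 32): OK
  at node 42 with bounds (32, +inf): OK
No violation found at any node.
Result: Valid BST


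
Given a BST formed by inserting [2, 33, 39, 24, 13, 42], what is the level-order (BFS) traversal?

Tree insertion order: [2, 33, 39, 24, 13, 42]
Tree (level-order array): [2, None, 33, 24, 39, 13, None, None, 42]
BFS from the root, enqueuing left then right child of each popped node:
  queue [2] -> pop 2, enqueue [33], visited so far: [2]
  queue [33] -> pop 33, enqueue [24, 39], visited so far: [2, 33]
  queue [24, 39] -> pop 24, enqueue [13], visited so far: [2, 33, 24]
  queue [39, 13] -> pop 39, enqueue [42], visited so far: [2, 33, 24, 39]
  queue [13, 42] -> pop 13, enqueue [none], visited so far: [2, 33, 24, 39, 13]
  queue [42] -> pop 42, enqueue [none], visited so far: [2, 33, 24, 39, 13, 42]
Result: [2, 33, 24, 39, 13, 42]


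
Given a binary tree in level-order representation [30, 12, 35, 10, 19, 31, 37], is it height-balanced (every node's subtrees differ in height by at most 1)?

Tree (level-order array): [30, 12, 35, 10, 19, 31, 37]
Definition: a tree is height-balanced if, at every node, |h(left) - h(right)| <= 1 (empty subtree has height -1).
Bottom-up per-node check:
  node 10: h_left=-1, h_right=-1, diff=0 [OK], height=0
  node 19: h_left=-1, h_right=-1, diff=0 [OK], height=0
  node 12: h_left=0, h_right=0, diff=0 [OK], height=1
  node 31: h_left=-1, h_right=-1, diff=0 [OK], height=0
  node 37: h_left=-1, h_right=-1, diff=0 [OK], height=0
  node 35: h_left=0, h_right=0, diff=0 [OK], height=1
  node 30: h_left=1, h_right=1, diff=0 [OK], height=2
All nodes satisfy the balance condition.
Result: Balanced


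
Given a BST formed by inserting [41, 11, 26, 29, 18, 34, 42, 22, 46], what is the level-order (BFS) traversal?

Tree insertion order: [41, 11, 26, 29, 18, 34, 42, 22, 46]
Tree (level-order array): [41, 11, 42, None, 26, None, 46, 18, 29, None, None, None, 22, None, 34]
BFS from the root, enqueuing left then right child of each popped node:
  queue [41] -> pop 41, enqueue [11, 42], visited so far: [41]
  queue [11, 42] -> pop 11, enqueue [26], visited so far: [41, 11]
  queue [42, 26] -> pop 42, enqueue [46], visited so far: [41, 11, 42]
  queue [26, 46] -> pop 26, enqueue [18, 29], visited so far: [41, 11, 42, 26]
  queue [46, 18, 29] -> pop 46, enqueue [none], visited so far: [41, 11, 42, 26, 46]
  queue [18, 29] -> pop 18, enqueue [22], visited so far: [41, 11, 42, 26, 46, 18]
  queue [29, 22] -> pop 29, enqueue [34], visited so far: [41, 11, 42, 26, 46, 18, 29]
  queue [22, 34] -> pop 22, enqueue [none], visited so far: [41, 11, 42, 26, 46, 18, 29, 22]
  queue [34] -> pop 34, enqueue [none], visited so far: [41, 11, 42, 26, 46, 18, 29, 22, 34]
Result: [41, 11, 42, 26, 46, 18, 29, 22, 34]


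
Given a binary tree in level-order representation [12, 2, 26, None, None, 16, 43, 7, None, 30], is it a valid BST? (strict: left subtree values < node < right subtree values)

Level-order array: [12, 2, 26, None, None, 16, 43, 7, None, 30]
Validate using subtree bounds (lo, hi): at each node, require lo < value < hi,
then recurse left with hi=value and right with lo=value.
Preorder trace (stopping at first violation):
  at node 12 with bounds (-inf, +inf): OK
  at node 2 with bounds (-inf, 12): OK
  at node 26 with bounds (12, +inf): OK
  at node 16 with bounds (12, 26): OK
  at node 7 with bounds (12, 16): VIOLATION
Node 7 violates its bound: not (12 < 7 < 16).
Result: Not a valid BST


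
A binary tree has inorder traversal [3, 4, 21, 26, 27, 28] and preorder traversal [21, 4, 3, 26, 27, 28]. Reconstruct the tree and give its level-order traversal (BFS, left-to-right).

Inorder:  [3, 4, 21, 26, 27, 28]
Preorder: [21, 4, 3, 26, 27, 28]
Algorithm: preorder visits root first, so consume preorder in order;
for each root, split the current inorder slice at that value into
left-subtree inorder and right-subtree inorder, then recurse.
Recursive splits:
  root=21; inorder splits into left=[3, 4], right=[26, 27, 28]
  root=4; inorder splits into left=[3], right=[]
  root=3; inorder splits into left=[], right=[]
  root=26; inorder splits into left=[], right=[27, 28]
  root=27; inorder splits into left=[], right=[28]
  root=28; inorder splits into left=[], right=[]
Reconstructed level-order: [21, 4, 26, 3, 27, 28]


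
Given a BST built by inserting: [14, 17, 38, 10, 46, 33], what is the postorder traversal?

Tree insertion order: [14, 17, 38, 10, 46, 33]
Tree (level-order array): [14, 10, 17, None, None, None, 38, 33, 46]
Postorder traversal: [10, 33, 46, 38, 17, 14]


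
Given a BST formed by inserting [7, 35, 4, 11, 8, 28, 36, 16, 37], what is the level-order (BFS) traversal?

Tree insertion order: [7, 35, 4, 11, 8, 28, 36, 16, 37]
Tree (level-order array): [7, 4, 35, None, None, 11, 36, 8, 28, None, 37, None, None, 16]
BFS from the root, enqueuing left then right child of each popped node:
  queue [7] -> pop 7, enqueue [4, 35], visited so far: [7]
  queue [4, 35] -> pop 4, enqueue [none], visited so far: [7, 4]
  queue [35] -> pop 35, enqueue [11, 36], visited so far: [7, 4, 35]
  queue [11, 36] -> pop 11, enqueue [8, 28], visited so far: [7, 4, 35, 11]
  queue [36, 8, 28] -> pop 36, enqueue [37], visited so far: [7, 4, 35, 11, 36]
  queue [8, 28, 37] -> pop 8, enqueue [none], visited so far: [7, 4, 35, 11, 36, 8]
  queue [28, 37] -> pop 28, enqueue [16], visited so far: [7, 4, 35, 11, 36, 8, 28]
  queue [37, 16] -> pop 37, enqueue [none], visited so far: [7, 4, 35, 11, 36, 8, 28, 37]
  queue [16] -> pop 16, enqueue [none], visited so far: [7, 4, 35, 11, 36, 8, 28, 37, 16]
Result: [7, 4, 35, 11, 36, 8, 28, 37, 16]


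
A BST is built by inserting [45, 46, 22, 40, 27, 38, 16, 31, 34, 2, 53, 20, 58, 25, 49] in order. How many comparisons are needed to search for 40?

Search path for 40: 45 -> 22 -> 40
Found: True
Comparisons: 3


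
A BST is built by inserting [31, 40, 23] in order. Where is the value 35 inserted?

Starting tree (level order): [31, 23, 40]
Insertion path: 31 -> 40
Result: insert 35 as left child of 40
Final tree (level order): [31, 23, 40, None, None, 35]


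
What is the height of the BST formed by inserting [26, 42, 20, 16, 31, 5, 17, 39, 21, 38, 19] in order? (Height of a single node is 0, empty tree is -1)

Insertion order: [26, 42, 20, 16, 31, 5, 17, 39, 21, 38, 19]
Tree (level-order array): [26, 20, 42, 16, 21, 31, None, 5, 17, None, None, None, 39, None, None, None, 19, 38]
Compute height bottom-up (empty subtree = -1):
  height(5) = 1 + max(-1, -1) = 0
  height(19) = 1 + max(-1, -1) = 0
  height(17) = 1 + max(-1, 0) = 1
  height(16) = 1 + max(0, 1) = 2
  height(21) = 1 + max(-1, -1) = 0
  height(20) = 1 + max(2, 0) = 3
  height(38) = 1 + max(-1, -1) = 0
  height(39) = 1 + max(0, -1) = 1
  height(31) = 1 + max(-1, 1) = 2
  height(42) = 1 + max(2, -1) = 3
  height(26) = 1 + max(3, 3) = 4
Height = 4


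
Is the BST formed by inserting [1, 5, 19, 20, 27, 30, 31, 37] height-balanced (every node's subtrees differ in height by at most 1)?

Tree (level-order array): [1, None, 5, None, 19, None, 20, None, 27, None, 30, None, 31, None, 37]
Definition: a tree is height-balanced if, at every node, |h(left) - h(right)| <= 1 (empty subtree has height -1).
Bottom-up per-node check:
  node 37: h_left=-1, h_right=-1, diff=0 [OK], height=0
  node 31: h_left=-1, h_right=0, diff=1 [OK], height=1
  node 30: h_left=-1, h_right=1, diff=2 [FAIL (|-1-1|=2 > 1)], height=2
  node 27: h_left=-1, h_right=2, diff=3 [FAIL (|-1-2|=3 > 1)], height=3
  node 20: h_left=-1, h_right=3, diff=4 [FAIL (|-1-3|=4 > 1)], height=4
  node 19: h_left=-1, h_right=4, diff=5 [FAIL (|-1-4|=5 > 1)], height=5
  node 5: h_left=-1, h_right=5, diff=6 [FAIL (|-1-5|=6 > 1)], height=6
  node 1: h_left=-1, h_right=6, diff=7 [FAIL (|-1-6|=7 > 1)], height=7
Node 30 violates the condition: |-1 - 1| = 2 > 1.
Result: Not balanced


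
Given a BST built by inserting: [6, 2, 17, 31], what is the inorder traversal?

Tree insertion order: [6, 2, 17, 31]
Tree (level-order array): [6, 2, 17, None, None, None, 31]
Inorder traversal: [2, 6, 17, 31]


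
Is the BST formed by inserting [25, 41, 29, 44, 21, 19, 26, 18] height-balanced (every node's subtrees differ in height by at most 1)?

Tree (level-order array): [25, 21, 41, 19, None, 29, 44, 18, None, 26]
Definition: a tree is height-balanced if, at every node, |h(left) - h(right)| <= 1 (empty subtree has height -1).
Bottom-up per-node check:
  node 18: h_left=-1, h_right=-1, diff=0 [OK], height=0
  node 19: h_left=0, h_right=-1, diff=1 [OK], height=1
  node 21: h_left=1, h_right=-1, diff=2 [FAIL (|1--1|=2 > 1)], height=2
  node 26: h_left=-1, h_right=-1, diff=0 [OK], height=0
  node 29: h_left=0, h_right=-1, diff=1 [OK], height=1
  node 44: h_left=-1, h_right=-1, diff=0 [OK], height=0
  node 41: h_left=1, h_right=0, diff=1 [OK], height=2
  node 25: h_left=2, h_right=2, diff=0 [OK], height=3
Node 21 violates the condition: |1 - -1| = 2 > 1.
Result: Not balanced


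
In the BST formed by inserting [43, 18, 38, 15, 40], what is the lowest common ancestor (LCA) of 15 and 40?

Tree insertion order: [43, 18, 38, 15, 40]
Tree (level-order array): [43, 18, None, 15, 38, None, None, None, 40]
In a BST, the LCA of p=15, q=40 is the first node v on the
root-to-leaf path with p <= v <= q (go left if both < v, right if both > v).
Walk from root:
  at 43: both 15 and 40 < 43, go left
  at 18: 15 <= 18 <= 40, this is the LCA
LCA = 18


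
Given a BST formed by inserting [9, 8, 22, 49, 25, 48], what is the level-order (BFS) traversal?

Tree insertion order: [9, 8, 22, 49, 25, 48]
Tree (level-order array): [9, 8, 22, None, None, None, 49, 25, None, None, 48]
BFS from the root, enqueuing left then right child of each popped node:
  queue [9] -> pop 9, enqueue [8, 22], visited so far: [9]
  queue [8, 22] -> pop 8, enqueue [none], visited so far: [9, 8]
  queue [22] -> pop 22, enqueue [49], visited so far: [9, 8, 22]
  queue [49] -> pop 49, enqueue [25], visited so far: [9, 8, 22, 49]
  queue [25] -> pop 25, enqueue [48], visited so far: [9, 8, 22, 49, 25]
  queue [48] -> pop 48, enqueue [none], visited so far: [9, 8, 22, 49, 25, 48]
Result: [9, 8, 22, 49, 25, 48]


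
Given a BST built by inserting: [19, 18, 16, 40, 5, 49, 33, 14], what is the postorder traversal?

Tree insertion order: [19, 18, 16, 40, 5, 49, 33, 14]
Tree (level-order array): [19, 18, 40, 16, None, 33, 49, 5, None, None, None, None, None, None, 14]
Postorder traversal: [14, 5, 16, 18, 33, 49, 40, 19]


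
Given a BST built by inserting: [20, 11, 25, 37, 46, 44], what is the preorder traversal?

Tree insertion order: [20, 11, 25, 37, 46, 44]
Tree (level-order array): [20, 11, 25, None, None, None, 37, None, 46, 44]
Preorder traversal: [20, 11, 25, 37, 46, 44]


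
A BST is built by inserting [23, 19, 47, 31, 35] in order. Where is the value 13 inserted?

Starting tree (level order): [23, 19, 47, None, None, 31, None, None, 35]
Insertion path: 23 -> 19
Result: insert 13 as left child of 19
Final tree (level order): [23, 19, 47, 13, None, 31, None, None, None, None, 35]


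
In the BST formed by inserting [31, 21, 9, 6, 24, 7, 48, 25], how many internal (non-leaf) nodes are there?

Tree built from: [31, 21, 9, 6, 24, 7, 48, 25]
Tree (level-order array): [31, 21, 48, 9, 24, None, None, 6, None, None, 25, None, 7]
Rule: An internal node has at least one child.
Per-node child counts:
  node 31: 2 child(ren)
  node 21: 2 child(ren)
  node 9: 1 child(ren)
  node 6: 1 child(ren)
  node 7: 0 child(ren)
  node 24: 1 child(ren)
  node 25: 0 child(ren)
  node 48: 0 child(ren)
Matching nodes: [31, 21, 9, 6, 24]
Count of internal (non-leaf) nodes: 5


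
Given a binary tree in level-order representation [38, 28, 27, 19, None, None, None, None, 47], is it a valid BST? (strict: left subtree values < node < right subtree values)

Level-order array: [38, 28, 27, 19, None, None, None, None, 47]
Validate using subtree bounds (lo, hi): at each node, require lo < value < hi,
then recurse left with hi=value and right with lo=value.
Preorder trace (stopping at first violation):
  at node 38 with bounds (-inf, +inf): OK
  at node 28 with bounds (-inf, 38): OK
  at node 19 with bounds (-inf, 28): OK
  at node 47 with bounds (19, 28): VIOLATION
Node 47 violates its bound: not (19 < 47 < 28).
Result: Not a valid BST


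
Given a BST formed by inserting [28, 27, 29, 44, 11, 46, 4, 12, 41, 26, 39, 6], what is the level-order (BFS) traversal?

Tree insertion order: [28, 27, 29, 44, 11, 46, 4, 12, 41, 26, 39, 6]
Tree (level-order array): [28, 27, 29, 11, None, None, 44, 4, 12, 41, 46, None, 6, None, 26, 39]
BFS from the root, enqueuing left then right child of each popped node:
  queue [28] -> pop 28, enqueue [27, 29], visited so far: [28]
  queue [27, 29] -> pop 27, enqueue [11], visited so far: [28, 27]
  queue [29, 11] -> pop 29, enqueue [44], visited so far: [28, 27, 29]
  queue [11, 44] -> pop 11, enqueue [4, 12], visited so far: [28, 27, 29, 11]
  queue [44, 4, 12] -> pop 44, enqueue [41, 46], visited so far: [28, 27, 29, 11, 44]
  queue [4, 12, 41, 46] -> pop 4, enqueue [6], visited so far: [28, 27, 29, 11, 44, 4]
  queue [12, 41, 46, 6] -> pop 12, enqueue [26], visited so far: [28, 27, 29, 11, 44, 4, 12]
  queue [41, 46, 6, 26] -> pop 41, enqueue [39], visited so far: [28, 27, 29, 11, 44, 4, 12, 41]
  queue [46, 6, 26, 39] -> pop 46, enqueue [none], visited so far: [28, 27, 29, 11, 44, 4, 12, 41, 46]
  queue [6, 26, 39] -> pop 6, enqueue [none], visited so far: [28, 27, 29, 11, 44, 4, 12, 41, 46, 6]
  queue [26, 39] -> pop 26, enqueue [none], visited so far: [28, 27, 29, 11, 44, 4, 12, 41, 46, 6, 26]
  queue [39] -> pop 39, enqueue [none], visited so far: [28, 27, 29, 11, 44, 4, 12, 41, 46, 6, 26, 39]
Result: [28, 27, 29, 11, 44, 4, 12, 41, 46, 6, 26, 39]


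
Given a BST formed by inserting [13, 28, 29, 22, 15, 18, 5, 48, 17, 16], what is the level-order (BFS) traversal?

Tree insertion order: [13, 28, 29, 22, 15, 18, 5, 48, 17, 16]
Tree (level-order array): [13, 5, 28, None, None, 22, 29, 15, None, None, 48, None, 18, None, None, 17, None, 16]
BFS from the root, enqueuing left then right child of each popped node:
  queue [13] -> pop 13, enqueue [5, 28], visited so far: [13]
  queue [5, 28] -> pop 5, enqueue [none], visited so far: [13, 5]
  queue [28] -> pop 28, enqueue [22, 29], visited so far: [13, 5, 28]
  queue [22, 29] -> pop 22, enqueue [15], visited so far: [13, 5, 28, 22]
  queue [29, 15] -> pop 29, enqueue [48], visited so far: [13, 5, 28, 22, 29]
  queue [15, 48] -> pop 15, enqueue [18], visited so far: [13, 5, 28, 22, 29, 15]
  queue [48, 18] -> pop 48, enqueue [none], visited so far: [13, 5, 28, 22, 29, 15, 48]
  queue [18] -> pop 18, enqueue [17], visited so far: [13, 5, 28, 22, 29, 15, 48, 18]
  queue [17] -> pop 17, enqueue [16], visited so far: [13, 5, 28, 22, 29, 15, 48, 18, 17]
  queue [16] -> pop 16, enqueue [none], visited so far: [13, 5, 28, 22, 29, 15, 48, 18, 17, 16]
Result: [13, 5, 28, 22, 29, 15, 48, 18, 17, 16]


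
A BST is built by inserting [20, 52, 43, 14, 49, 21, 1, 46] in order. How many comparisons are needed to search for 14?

Search path for 14: 20 -> 14
Found: True
Comparisons: 2


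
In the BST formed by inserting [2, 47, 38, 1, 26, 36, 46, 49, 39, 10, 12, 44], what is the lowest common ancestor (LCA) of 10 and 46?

Tree insertion order: [2, 47, 38, 1, 26, 36, 46, 49, 39, 10, 12, 44]
Tree (level-order array): [2, 1, 47, None, None, 38, 49, 26, 46, None, None, 10, 36, 39, None, None, 12, None, None, None, 44]
In a BST, the LCA of p=10, q=46 is the first node v on the
root-to-leaf path with p <= v <= q (go left if both < v, right if both > v).
Walk from root:
  at 2: both 10 and 46 > 2, go right
  at 47: both 10 and 46 < 47, go left
  at 38: 10 <= 38 <= 46, this is the LCA
LCA = 38


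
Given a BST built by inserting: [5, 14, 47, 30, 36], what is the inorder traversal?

Tree insertion order: [5, 14, 47, 30, 36]
Tree (level-order array): [5, None, 14, None, 47, 30, None, None, 36]
Inorder traversal: [5, 14, 30, 36, 47]


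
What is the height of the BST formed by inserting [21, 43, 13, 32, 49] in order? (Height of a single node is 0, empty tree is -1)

Insertion order: [21, 43, 13, 32, 49]
Tree (level-order array): [21, 13, 43, None, None, 32, 49]
Compute height bottom-up (empty subtree = -1):
  height(13) = 1 + max(-1, -1) = 0
  height(32) = 1 + max(-1, -1) = 0
  height(49) = 1 + max(-1, -1) = 0
  height(43) = 1 + max(0, 0) = 1
  height(21) = 1 + max(0, 1) = 2
Height = 2


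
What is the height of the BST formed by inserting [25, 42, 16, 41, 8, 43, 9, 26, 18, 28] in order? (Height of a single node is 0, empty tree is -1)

Insertion order: [25, 42, 16, 41, 8, 43, 9, 26, 18, 28]
Tree (level-order array): [25, 16, 42, 8, 18, 41, 43, None, 9, None, None, 26, None, None, None, None, None, None, 28]
Compute height bottom-up (empty subtree = -1):
  height(9) = 1 + max(-1, -1) = 0
  height(8) = 1 + max(-1, 0) = 1
  height(18) = 1 + max(-1, -1) = 0
  height(16) = 1 + max(1, 0) = 2
  height(28) = 1 + max(-1, -1) = 0
  height(26) = 1 + max(-1, 0) = 1
  height(41) = 1 + max(1, -1) = 2
  height(43) = 1 + max(-1, -1) = 0
  height(42) = 1 + max(2, 0) = 3
  height(25) = 1 + max(2, 3) = 4
Height = 4


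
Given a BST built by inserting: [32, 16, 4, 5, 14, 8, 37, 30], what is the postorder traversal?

Tree insertion order: [32, 16, 4, 5, 14, 8, 37, 30]
Tree (level-order array): [32, 16, 37, 4, 30, None, None, None, 5, None, None, None, 14, 8]
Postorder traversal: [8, 14, 5, 4, 30, 16, 37, 32]


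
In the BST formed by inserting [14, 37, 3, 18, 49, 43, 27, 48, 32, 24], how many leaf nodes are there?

Tree built from: [14, 37, 3, 18, 49, 43, 27, 48, 32, 24]
Tree (level-order array): [14, 3, 37, None, None, 18, 49, None, 27, 43, None, 24, 32, None, 48]
Rule: A leaf has 0 children.
Per-node child counts:
  node 14: 2 child(ren)
  node 3: 0 child(ren)
  node 37: 2 child(ren)
  node 18: 1 child(ren)
  node 27: 2 child(ren)
  node 24: 0 child(ren)
  node 32: 0 child(ren)
  node 49: 1 child(ren)
  node 43: 1 child(ren)
  node 48: 0 child(ren)
Matching nodes: [3, 24, 32, 48]
Count of leaf nodes: 4


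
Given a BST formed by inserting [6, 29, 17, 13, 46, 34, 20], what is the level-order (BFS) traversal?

Tree insertion order: [6, 29, 17, 13, 46, 34, 20]
Tree (level-order array): [6, None, 29, 17, 46, 13, 20, 34]
BFS from the root, enqueuing left then right child of each popped node:
  queue [6] -> pop 6, enqueue [29], visited so far: [6]
  queue [29] -> pop 29, enqueue [17, 46], visited so far: [6, 29]
  queue [17, 46] -> pop 17, enqueue [13, 20], visited so far: [6, 29, 17]
  queue [46, 13, 20] -> pop 46, enqueue [34], visited so far: [6, 29, 17, 46]
  queue [13, 20, 34] -> pop 13, enqueue [none], visited so far: [6, 29, 17, 46, 13]
  queue [20, 34] -> pop 20, enqueue [none], visited so far: [6, 29, 17, 46, 13, 20]
  queue [34] -> pop 34, enqueue [none], visited so far: [6, 29, 17, 46, 13, 20, 34]
Result: [6, 29, 17, 46, 13, 20, 34]


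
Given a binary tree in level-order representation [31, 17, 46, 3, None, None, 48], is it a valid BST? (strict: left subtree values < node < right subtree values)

Level-order array: [31, 17, 46, 3, None, None, 48]
Validate using subtree bounds (lo, hi): at each node, require lo < value < hi,
then recurse left with hi=value and right with lo=value.
Preorder trace (stopping at first violation):
  at node 31 with bounds (-inf, +inf): OK
  at node 17 with bounds (-inf, 31): OK
  at node 3 with bounds (-inf, 17): OK
  at node 46 with bounds (31, +inf): OK
  at node 48 with bounds (46, +inf): OK
No violation found at any node.
Result: Valid BST


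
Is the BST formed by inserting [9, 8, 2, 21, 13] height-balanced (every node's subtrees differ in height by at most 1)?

Tree (level-order array): [9, 8, 21, 2, None, 13]
Definition: a tree is height-balanced if, at every node, |h(left) - h(right)| <= 1 (empty subtree has height -1).
Bottom-up per-node check:
  node 2: h_left=-1, h_right=-1, diff=0 [OK], height=0
  node 8: h_left=0, h_right=-1, diff=1 [OK], height=1
  node 13: h_left=-1, h_right=-1, diff=0 [OK], height=0
  node 21: h_left=0, h_right=-1, diff=1 [OK], height=1
  node 9: h_left=1, h_right=1, diff=0 [OK], height=2
All nodes satisfy the balance condition.
Result: Balanced


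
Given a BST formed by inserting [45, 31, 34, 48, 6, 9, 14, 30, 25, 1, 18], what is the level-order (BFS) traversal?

Tree insertion order: [45, 31, 34, 48, 6, 9, 14, 30, 25, 1, 18]
Tree (level-order array): [45, 31, 48, 6, 34, None, None, 1, 9, None, None, None, None, None, 14, None, 30, 25, None, 18]
BFS from the root, enqueuing left then right child of each popped node:
  queue [45] -> pop 45, enqueue [31, 48], visited so far: [45]
  queue [31, 48] -> pop 31, enqueue [6, 34], visited so far: [45, 31]
  queue [48, 6, 34] -> pop 48, enqueue [none], visited so far: [45, 31, 48]
  queue [6, 34] -> pop 6, enqueue [1, 9], visited so far: [45, 31, 48, 6]
  queue [34, 1, 9] -> pop 34, enqueue [none], visited so far: [45, 31, 48, 6, 34]
  queue [1, 9] -> pop 1, enqueue [none], visited so far: [45, 31, 48, 6, 34, 1]
  queue [9] -> pop 9, enqueue [14], visited so far: [45, 31, 48, 6, 34, 1, 9]
  queue [14] -> pop 14, enqueue [30], visited so far: [45, 31, 48, 6, 34, 1, 9, 14]
  queue [30] -> pop 30, enqueue [25], visited so far: [45, 31, 48, 6, 34, 1, 9, 14, 30]
  queue [25] -> pop 25, enqueue [18], visited so far: [45, 31, 48, 6, 34, 1, 9, 14, 30, 25]
  queue [18] -> pop 18, enqueue [none], visited so far: [45, 31, 48, 6, 34, 1, 9, 14, 30, 25, 18]
Result: [45, 31, 48, 6, 34, 1, 9, 14, 30, 25, 18]


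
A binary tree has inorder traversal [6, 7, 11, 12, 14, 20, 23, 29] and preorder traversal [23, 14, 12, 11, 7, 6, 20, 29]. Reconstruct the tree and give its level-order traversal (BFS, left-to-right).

Inorder:  [6, 7, 11, 12, 14, 20, 23, 29]
Preorder: [23, 14, 12, 11, 7, 6, 20, 29]
Algorithm: preorder visits root first, so consume preorder in order;
for each root, split the current inorder slice at that value into
left-subtree inorder and right-subtree inorder, then recurse.
Recursive splits:
  root=23; inorder splits into left=[6, 7, 11, 12, 14, 20], right=[29]
  root=14; inorder splits into left=[6, 7, 11, 12], right=[20]
  root=12; inorder splits into left=[6, 7, 11], right=[]
  root=11; inorder splits into left=[6, 7], right=[]
  root=7; inorder splits into left=[6], right=[]
  root=6; inorder splits into left=[], right=[]
  root=20; inorder splits into left=[], right=[]
  root=29; inorder splits into left=[], right=[]
Reconstructed level-order: [23, 14, 29, 12, 20, 11, 7, 6]


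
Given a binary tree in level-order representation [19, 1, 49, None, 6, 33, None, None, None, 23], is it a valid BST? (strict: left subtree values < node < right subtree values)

Level-order array: [19, 1, 49, None, 6, 33, None, None, None, 23]
Validate using subtree bounds (lo, hi): at each node, require lo < value < hi,
then recurse left with hi=value and right with lo=value.
Preorder trace (stopping at first violation):
  at node 19 with bounds (-inf, +inf): OK
  at node 1 with bounds (-inf, 19): OK
  at node 6 with bounds (1, 19): OK
  at node 49 with bounds (19, +inf): OK
  at node 33 with bounds (19, 49): OK
  at node 23 with bounds (19, 33): OK
No violation found at any node.
Result: Valid BST


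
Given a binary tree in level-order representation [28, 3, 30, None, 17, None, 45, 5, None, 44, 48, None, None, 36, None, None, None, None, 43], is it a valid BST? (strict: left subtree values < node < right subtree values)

Level-order array: [28, 3, 30, None, 17, None, 45, 5, None, 44, 48, None, None, 36, None, None, None, None, 43]
Validate using subtree bounds (lo, hi): at each node, require lo < value < hi,
then recurse left with hi=value and right with lo=value.
Preorder trace (stopping at first violation):
  at node 28 with bounds (-inf, +inf): OK
  at node 3 with bounds (-inf, 28): OK
  at node 17 with bounds (3, 28): OK
  at node 5 with bounds (3, 17): OK
  at node 30 with bounds (28, +inf): OK
  at node 45 with bounds (30, +inf): OK
  at node 44 with bounds (30, 45): OK
  at node 36 with bounds (30, 44): OK
  at node 43 with bounds (36, 44): OK
  at node 48 with bounds (45, +inf): OK
No violation found at any node.
Result: Valid BST


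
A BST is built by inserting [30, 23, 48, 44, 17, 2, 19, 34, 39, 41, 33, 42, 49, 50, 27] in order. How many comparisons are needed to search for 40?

Search path for 40: 30 -> 48 -> 44 -> 34 -> 39 -> 41
Found: False
Comparisons: 6


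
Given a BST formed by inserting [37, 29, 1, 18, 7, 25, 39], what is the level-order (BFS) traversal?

Tree insertion order: [37, 29, 1, 18, 7, 25, 39]
Tree (level-order array): [37, 29, 39, 1, None, None, None, None, 18, 7, 25]
BFS from the root, enqueuing left then right child of each popped node:
  queue [37] -> pop 37, enqueue [29, 39], visited so far: [37]
  queue [29, 39] -> pop 29, enqueue [1], visited so far: [37, 29]
  queue [39, 1] -> pop 39, enqueue [none], visited so far: [37, 29, 39]
  queue [1] -> pop 1, enqueue [18], visited so far: [37, 29, 39, 1]
  queue [18] -> pop 18, enqueue [7, 25], visited so far: [37, 29, 39, 1, 18]
  queue [7, 25] -> pop 7, enqueue [none], visited so far: [37, 29, 39, 1, 18, 7]
  queue [25] -> pop 25, enqueue [none], visited so far: [37, 29, 39, 1, 18, 7, 25]
Result: [37, 29, 39, 1, 18, 7, 25]


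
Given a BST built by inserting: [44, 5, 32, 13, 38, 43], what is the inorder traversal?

Tree insertion order: [44, 5, 32, 13, 38, 43]
Tree (level-order array): [44, 5, None, None, 32, 13, 38, None, None, None, 43]
Inorder traversal: [5, 13, 32, 38, 43, 44]


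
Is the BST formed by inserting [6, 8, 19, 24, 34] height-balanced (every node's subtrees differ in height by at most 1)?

Tree (level-order array): [6, None, 8, None, 19, None, 24, None, 34]
Definition: a tree is height-balanced if, at every node, |h(left) - h(right)| <= 1 (empty subtree has height -1).
Bottom-up per-node check:
  node 34: h_left=-1, h_right=-1, diff=0 [OK], height=0
  node 24: h_left=-1, h_right=0, diff=1 [OK], height=1
  node 19: h_left=-1, h_right=1, diff=2 [FAIL (|-1-1|=2 > 1)], height=2
  node 8: h_left=-1, h_right=2, diff=3 [FAIL (|-1-2|=3 > 1)], height=3
  node 6: h_left=-1, h_right=3, diff=4 [FAIL (|-1-3|=4 > 1)], height=4
Node 19 violates the condition: |-1 - 1| = 2 > 1.
Result: Not balanced


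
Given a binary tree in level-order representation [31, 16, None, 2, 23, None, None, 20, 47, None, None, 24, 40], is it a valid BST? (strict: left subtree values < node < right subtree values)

Level-order array: [31, 16, None, 2, 23, None, None, 20, 47, None, None, 24, 40]
Validate using subtree bounds (lo, hi): at each node, require lo < value < hi,
then recurse left with hi=value and right with lo=value.
Preorder trace (stopping at first violation):
  at node 31 with bounds (-inf, +inf): OK
  at node 16 with bounds (-inf, 31): OK
  at node 2 with bounds (-inf, 16): OK
  at node 23 with bounds (16, 31): OK
  at node 20 with bounds (16, 23): OK
  at node 47 with bounds (23, 31): VIOLATION
Node 47 violates its bound: not (23 < 47 < 31).
Result: Not a valid BST


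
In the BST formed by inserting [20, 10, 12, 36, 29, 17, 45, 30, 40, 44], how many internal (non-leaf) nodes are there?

Tree built from: [20, 10, 12, 36, 29, 17, 45, 30, 40, 44]
Tree (level-order array): [20, 10, 36, None, 12, 29, 45, None, 17, None, 30, 40, None, None, None, None, None, None, 44]
Rule: An internal node has at least one child.
Per-node child counts:
  node 20: 2 child(ren)
  node 10: 1 child(ren)
  node 12: 1 child(ren)
  node 17: 0 child(ren)
  node 36: 2 child(ren)
  node 29: 1 child(ren)
  node 30: 0 child(ren)
  node 45: 1 child(ren)
  node 40: 1 child(ren)
  node 44: 0 child(ren)
Matching nodes: [20, 10, 12, 36, 29, 45, 40]
Count of internal (non-leaf) nodes: 7


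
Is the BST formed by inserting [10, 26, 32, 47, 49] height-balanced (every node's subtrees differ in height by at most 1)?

Tree (level-order array): [10, None, 26, None, 32, None, 47, None, 49]
Definition: a tree is height-balanced if, at every node, |h(left) - h(right)| <= 1 (empty subtree has height -1).
Bottom-up per-node check:
  node 49: h_left=-1, h_right=-1, diff=0 [OK], height=0
  node 47: h_left=-1, h_right=0, diff=1 [OK], height=1
  node 32: h_left=-1, h_right=1, diff=2 [FAIL (|-1-1|=2 > 1)], height=2
  node 26: h_left=-1, h_right=2, diff=3 [FAIL (|-1-2|=3 > 1)], height=3
  node 10: h_left=-1, h_right=3, diff=4 [FAIL (|-1-3|=4 > 1)], height=4
Node 32 violates the condition: |-1 - 1| = 2 > 1.
Result: Not balanced


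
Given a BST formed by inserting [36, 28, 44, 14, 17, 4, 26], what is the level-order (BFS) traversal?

Tree insertion order: [36, 28, 44, 14, 17, 4, 26]
Tree (level-order array): [36, 28, 44, 14, None, None, None, 4, 17, None, None, None, 26]
BFS from the root, enqueuing left then right child of each popped node:
  queue [36] -> pop 36, enqueue [28, 44], visited so far: [36]
  queue [28, 44] -> pop 28, enqueue [14], visited so far: [36, 28]
  queue [44, 14] -> pop 44, enqueue [none], visited so far: [36, 28, 44]
  queue [14] -> pop 14, enqueue [4, 17], visited so far: [36, 28, 44, 14]
  queue [4, 17] -> pop 4, enqueue [none], visited so far: [36, 28, 44, 14, 4]
  queue [17] -> pop 17, enqueue [26], visited so far: [36, 28, 44, 14, 4, 17]
  queue [26] -> pop 26, enqueue [none], visited so far: [36, 28, 44, 14, 4, 17, 26]
Result: [36, 28, 44, 14, 4, 17, 26]


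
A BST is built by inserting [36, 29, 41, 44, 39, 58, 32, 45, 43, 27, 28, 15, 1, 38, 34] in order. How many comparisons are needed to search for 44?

Search path for 44: 36 -> 41 -> 44
Found: True
Comparisons: 3


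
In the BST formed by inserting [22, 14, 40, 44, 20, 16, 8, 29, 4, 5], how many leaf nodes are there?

Tree built from: [22, 14, 40, 44, 20, 16, 8, 29, 4, 5]
Tree (level-order array): [22, 14, 40, 8, 20, 29, 44, 4, None, 16, None, None, None, None, None, None, 5]
Rule: A leaf has 0 children.
Per-node child counts:
  node 22: 2 child(ren)
  node 14: 2 child(ren)
  node 8: 1 child(ren)
  node 4: 1 child(ren)
  node 5: 0 child(ren)
  node 20: 1 child(ren)
  node 16: 0 child(ren)
  node 40: 2 child(ren)
  node 29: 0 child(ren)
  node 44: 0 child(ren)
Matching nodes: [5, 16, 29, 44]
Count of leaf nodes: 4


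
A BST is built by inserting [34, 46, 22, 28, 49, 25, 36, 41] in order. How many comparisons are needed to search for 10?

Search path for 10: 34 -> 22
Found: False
Comparisons: 2


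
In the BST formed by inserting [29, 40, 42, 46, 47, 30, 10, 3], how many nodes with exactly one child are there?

Tree built from: [29, 40, 42, 46, 47, 30, 10, 3]
Tree (level-order array): [29, 10, 40, 3, None, 30, 42, None, None, None, None, None, 46, None, 47]
Rule: These are nodes with exactly 1 non-null child.
Per-node child counts:
  node 29: 2 child(ren)
  node 10: 1 child(ren)
  node 3: 0 child(ren)
  node 40: 2 child(ren)
  node 30: 0 child(ren)
  node 42: 1 child(ren)
  node 46: 1 child(ren)
  node 47: 0 child(ren)
Matching nodes: [10, 42, 46]
Count of nodes with exactly one child: 3


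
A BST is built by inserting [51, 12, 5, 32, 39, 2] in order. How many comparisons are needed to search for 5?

Search path for 5: 51 -> 12 -> 5
Found: True
Comparisons: 3


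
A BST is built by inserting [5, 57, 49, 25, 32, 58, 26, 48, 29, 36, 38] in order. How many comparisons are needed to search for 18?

Search path for 18: 5 -> 57 -> 49 -> 25
Found: False
Comparisons: 4


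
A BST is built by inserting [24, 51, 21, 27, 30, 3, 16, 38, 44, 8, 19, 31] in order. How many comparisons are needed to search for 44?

Search path for 44: 24 -> 51 -> 27 -> 30 -> 38 -> 44
Found: True
Comparisons: 6


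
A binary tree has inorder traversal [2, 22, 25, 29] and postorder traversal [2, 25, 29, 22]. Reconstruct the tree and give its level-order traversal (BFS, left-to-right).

Inorder:   [2, 22, 25, 29]
Postorder: [2, 25, 29, 22]
Algorithm: postorder visits root last, so walk postorder right-to-left;
each value is the root of the current inorder slice — split it at that
value, recurse on the right subtree first, then the left.
Recursive splits:
  root=22; inorder splits into left=[2], right=[25, 29]
  root=29; inorder splits into left=[25], right=[]
  root=25; inorder splits into left=[], right=[]
  root=2; inorder splits into left=[], right=[]
Reconstructed level-order: [22, 2, 29, 25]
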